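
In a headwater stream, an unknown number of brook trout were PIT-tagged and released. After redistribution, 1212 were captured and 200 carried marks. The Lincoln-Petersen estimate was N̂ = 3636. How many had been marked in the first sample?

M = 600

From N = M·C/R: M = N·R / C = 3636·200 / 1212 = 727200 / 1212 = 600.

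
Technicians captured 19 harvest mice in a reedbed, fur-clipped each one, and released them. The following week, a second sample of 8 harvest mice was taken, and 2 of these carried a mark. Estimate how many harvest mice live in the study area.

N = 76

Lincoln-Petersen assumes M/N = R/C, so N = M·C / R.
N = (19 × 8) / 2 = 152 / 2 = 76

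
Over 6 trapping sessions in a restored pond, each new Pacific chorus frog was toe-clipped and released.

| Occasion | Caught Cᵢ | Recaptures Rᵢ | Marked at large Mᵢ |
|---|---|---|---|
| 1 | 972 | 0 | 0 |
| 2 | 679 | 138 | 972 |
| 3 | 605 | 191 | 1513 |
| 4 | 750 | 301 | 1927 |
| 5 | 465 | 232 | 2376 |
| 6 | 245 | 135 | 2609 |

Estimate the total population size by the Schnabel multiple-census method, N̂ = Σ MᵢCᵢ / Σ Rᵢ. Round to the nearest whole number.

N ≈ 4779

Σ MᵢCᵢ = 0·972 + 972·679 + 1513·605 + 1927·750 + 2376·465 + 2609·245 = 0 + 659988 + 915365 + 1445250 + 1104840 + 639205 = 4764648
Σ Rᵢ = 0 + 138 + 191 + 301 + 232 + 135 = 997
N̂ = 4764648 / 997 ≈ 4779.0 → 4779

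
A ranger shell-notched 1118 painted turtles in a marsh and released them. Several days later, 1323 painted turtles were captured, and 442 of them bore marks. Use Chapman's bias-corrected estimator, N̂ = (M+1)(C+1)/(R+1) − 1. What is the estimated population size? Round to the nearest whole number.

N ≈ 3343

N̂ = (1118+1)(1323+1)/(442+1) − 1 = 1119·1324/443 − 1
= 1481556/443 − 1 ≈ 3344.4 − 1 ≈ 3343.4 → 3343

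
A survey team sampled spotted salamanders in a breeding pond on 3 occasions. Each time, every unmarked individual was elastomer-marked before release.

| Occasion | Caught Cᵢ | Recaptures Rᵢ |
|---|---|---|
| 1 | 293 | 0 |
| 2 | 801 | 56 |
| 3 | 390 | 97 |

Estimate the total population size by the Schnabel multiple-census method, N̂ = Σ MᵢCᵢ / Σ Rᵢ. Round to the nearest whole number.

Marked at large before each occasion: Mᵢ = Σⱼ<ᵢ (Cⱼ − Rⱼ) → M1=0, M2=293, M3=1038
Σ MᵢCᵢ = 0·293 + 293·801 + 1038·390 = 0 + 234693 + 404820 = 639513
Σ Rᵢ = 0 + 56 + 97 = 153
N̂ = 639513 / 153 ≈ 4179.8 → 4180

N ≈ 4180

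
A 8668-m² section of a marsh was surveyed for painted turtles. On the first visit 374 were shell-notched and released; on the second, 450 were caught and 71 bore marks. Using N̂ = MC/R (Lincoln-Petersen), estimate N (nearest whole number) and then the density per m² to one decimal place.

density ≈ 0.3 painted turtles per m²

N̂ = 374·450/71 = 168300/71 ≈ 2370.4 → 2370
Density = N̂ / area = 2370 / 8668 ≈ 0.27 → 0.3 per m²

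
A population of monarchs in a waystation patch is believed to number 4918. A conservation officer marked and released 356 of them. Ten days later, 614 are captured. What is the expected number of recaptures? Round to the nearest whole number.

The marked fraction of the population is 356/4918, so in a sample of 614 expect C·(M/N) marked.
E[R] = 356 × 614 / 4918 = 218584 / 4918 ≈ 44.4 → 44

expected recaptures ≈ 44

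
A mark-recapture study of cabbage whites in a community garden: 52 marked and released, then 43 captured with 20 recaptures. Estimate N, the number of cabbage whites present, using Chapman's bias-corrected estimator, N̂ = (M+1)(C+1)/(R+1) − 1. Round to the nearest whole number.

N̂ = (52+1)(43+1)/(20+1) − 1 = 53·44/21 − 1
= 2332/21 − 1 ≈ 111.0 − 1 ≈ 110.0 → 110

N ≈ 110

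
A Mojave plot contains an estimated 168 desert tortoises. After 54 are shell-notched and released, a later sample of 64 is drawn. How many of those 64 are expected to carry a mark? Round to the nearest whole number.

The marked fraction of the population is 54/168, so in a sample of 64 expect C·(M/N) marked.
E[R] = 54 × 64 / 168 = 3456 / 168 ≈ 20.6 → 21

expected recaptures ≈ 21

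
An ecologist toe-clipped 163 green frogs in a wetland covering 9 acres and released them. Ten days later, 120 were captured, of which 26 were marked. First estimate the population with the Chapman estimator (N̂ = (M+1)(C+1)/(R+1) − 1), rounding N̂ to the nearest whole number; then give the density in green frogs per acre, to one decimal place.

density ≈ 81.6 green frogs per acre

N̂ = 164·121/27 − 1 = 19844/27 − 1 ≈ 734.0 → 734
Density = N̂ / area = 734 / 9 ≈ 81.56 → 81.6 per acre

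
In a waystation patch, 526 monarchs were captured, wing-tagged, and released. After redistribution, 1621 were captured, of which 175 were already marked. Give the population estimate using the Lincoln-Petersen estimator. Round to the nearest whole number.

N ≈ 4872

The marked fraction in the recapture sample should equal the marked fraction in the population: 175/1621 = 526/N.
N = (526 × 1621) / 175 = 852646 / 175 ≈ 4872.3 → 4872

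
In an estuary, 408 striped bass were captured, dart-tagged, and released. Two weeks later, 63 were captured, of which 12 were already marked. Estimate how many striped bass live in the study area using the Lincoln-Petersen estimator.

N = 2142

N = (408 × 63) / 12 = 25704 / 12 = 2142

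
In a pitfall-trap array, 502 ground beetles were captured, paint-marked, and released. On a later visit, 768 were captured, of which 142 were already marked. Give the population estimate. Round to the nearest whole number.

The marked fraction in the recapture sample should equal the marked fraction in the population: 142/768 = 502/N.
N = (502 × 768) / 142 = 385536 / 142 ≈ 2715.0 → 2715

N ≈ 2715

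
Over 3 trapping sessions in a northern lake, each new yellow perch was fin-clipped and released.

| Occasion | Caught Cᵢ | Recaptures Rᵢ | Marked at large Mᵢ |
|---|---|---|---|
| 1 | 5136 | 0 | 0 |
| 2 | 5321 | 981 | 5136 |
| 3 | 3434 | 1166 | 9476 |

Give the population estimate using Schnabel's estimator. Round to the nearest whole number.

Σ MᵢCᵢ = 0·5136 + 5136·5321 + 9476·3434 = 0 + 27328656 + 32540584 = 59869240
Σ Rᵢ = 0 + 981 + 1166 = 2147
N̂ = 59869240 / 2147 ≈ 27885.1 → 27885

N ≈ 27,885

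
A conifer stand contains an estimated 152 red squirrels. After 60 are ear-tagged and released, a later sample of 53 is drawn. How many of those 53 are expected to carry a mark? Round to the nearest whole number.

expected recaptures ≈ 21

The marked fraction of the population is 60/152, so in a sample of 53 expect C·(M/N) marked.
E[R] = 60 × 53 / 152 = 3180 / 152 ≈ 20.9 → 21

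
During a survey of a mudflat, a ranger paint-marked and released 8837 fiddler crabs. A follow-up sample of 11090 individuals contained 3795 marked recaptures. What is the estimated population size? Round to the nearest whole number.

N ≈ 25,824

Lincoln-Petersen assumes M/N = R/C, so N = M·C / R.
N = (8837 × 11090) / 3795 = 98002330 / 3795 ≈ 25824.1 → 25824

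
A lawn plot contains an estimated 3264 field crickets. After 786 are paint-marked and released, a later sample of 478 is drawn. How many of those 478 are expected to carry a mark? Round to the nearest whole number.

The marked fraction of the population is 786/3264, so in a sample of 478 expect C·(M/N) marked.
E[R] = 786 × 478 / 3264 = 375708 / 3264 ≈ 115.1 → 115

expected recaptures ≈ 115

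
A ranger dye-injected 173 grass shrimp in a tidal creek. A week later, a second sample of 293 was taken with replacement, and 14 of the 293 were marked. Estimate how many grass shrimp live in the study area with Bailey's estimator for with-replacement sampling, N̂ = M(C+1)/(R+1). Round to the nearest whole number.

N̂ = 173·(293+1)/(14+1) = 173·294/15 = 50862/15 ≈ 3390.8 → 3391

N ≈ 3391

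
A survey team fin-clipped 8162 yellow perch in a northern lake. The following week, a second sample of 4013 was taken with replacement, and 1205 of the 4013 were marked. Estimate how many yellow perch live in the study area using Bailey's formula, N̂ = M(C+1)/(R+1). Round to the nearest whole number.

N ≈ 27,166

N̂ = 8162·(4013+1)/(1205+1) = 8162·4014/1206 = 32762268/1206 ≈ 27166.1 → 27166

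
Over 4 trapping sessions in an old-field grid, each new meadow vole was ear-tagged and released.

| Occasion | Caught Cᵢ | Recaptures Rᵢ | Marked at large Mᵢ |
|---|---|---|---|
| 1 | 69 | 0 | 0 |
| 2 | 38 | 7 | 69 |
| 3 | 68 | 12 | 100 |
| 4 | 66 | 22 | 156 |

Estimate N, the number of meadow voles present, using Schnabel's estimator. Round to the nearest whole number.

N ≈ 481

Σ MᵢCᵢ = 0·69 + 69·38 + 100·68 + 156·66 = 0 + 2622 + 6800 + 10296 = 19718
Σ Rᵢ = 0 + 7 + 12 + 22 = 41
N̂ = 19718 / 41 ≈ 480.9 → 481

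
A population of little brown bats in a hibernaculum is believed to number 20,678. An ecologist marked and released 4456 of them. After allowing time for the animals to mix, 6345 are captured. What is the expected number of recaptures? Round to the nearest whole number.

Expected recaptures E[R] = M·C / N.
E[R] = 4456 × 6345 / 20678 = 28273320 / 20678 ≈ 1367.3 → 1367

expected recaptures ≈ 1367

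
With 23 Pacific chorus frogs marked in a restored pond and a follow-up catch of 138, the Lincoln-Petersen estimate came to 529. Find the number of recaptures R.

From N = M·C/R: R = M·C / N = 23·138 / 529 = 3174 / 529 = 6.

R = 6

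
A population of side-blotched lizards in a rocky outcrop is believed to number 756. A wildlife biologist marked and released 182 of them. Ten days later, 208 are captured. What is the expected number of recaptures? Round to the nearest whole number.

expected recaptures ≈ 50

Expected recaptures E[R] = M·C / N.
E[R] = 182 × 208 / 756 = 37856 / 756 ≈ 50.1 → 50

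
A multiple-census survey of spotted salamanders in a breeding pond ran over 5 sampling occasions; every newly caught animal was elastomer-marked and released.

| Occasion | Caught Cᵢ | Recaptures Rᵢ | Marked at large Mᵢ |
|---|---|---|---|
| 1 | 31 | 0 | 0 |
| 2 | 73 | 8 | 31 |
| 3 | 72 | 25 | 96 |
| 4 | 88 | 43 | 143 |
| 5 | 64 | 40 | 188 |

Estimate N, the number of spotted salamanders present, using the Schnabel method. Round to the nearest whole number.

Σ MᵢCᵢ = 0·31 + 31·73 + 96·72 + 143·88 + 188·64 = 0 + 2263 + 6912 + 12584 + 12032 = 33791
Σ Rᵢ = 0 + 8 + 25 + 43 + 40 = 116
N̂ = 33791 / 116 ≈ 291.3 → 291

N ≈ 291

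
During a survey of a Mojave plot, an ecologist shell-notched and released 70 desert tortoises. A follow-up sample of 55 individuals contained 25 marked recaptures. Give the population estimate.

The marked fraction in the recapture sample should equal the marked fraction in the population: 25/55 = 70/N.
N = (70 × 55) / 25 = 3850 / 25 = 154

N = 154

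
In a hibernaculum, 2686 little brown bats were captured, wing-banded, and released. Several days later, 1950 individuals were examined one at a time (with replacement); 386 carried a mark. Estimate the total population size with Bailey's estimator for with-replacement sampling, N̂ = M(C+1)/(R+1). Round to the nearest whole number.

N̂ = 2686·(1950+1)/(386+1) = 2686·1951/387 = 5240386/387 ≈ 13541.0 → 13541

N ≈ 13,541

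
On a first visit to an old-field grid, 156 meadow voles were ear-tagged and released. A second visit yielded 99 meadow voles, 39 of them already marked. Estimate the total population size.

N = (156 × 99) / 39 = 15444 / 39 = 396

N = 396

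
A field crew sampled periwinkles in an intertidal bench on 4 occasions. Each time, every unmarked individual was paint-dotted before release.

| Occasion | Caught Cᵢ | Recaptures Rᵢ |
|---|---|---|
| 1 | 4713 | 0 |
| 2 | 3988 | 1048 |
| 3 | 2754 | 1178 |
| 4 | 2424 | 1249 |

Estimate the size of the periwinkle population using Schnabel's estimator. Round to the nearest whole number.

Marked at large before each occasion: Mᵢ = Σⱼ<ᵢ (Cⱼ − Rⱼ) → M1=0, M2=4713, M3=7653, M4=9229
Σ MᵢCᵢ = 0·4713 + 4713·3988 + 7653·2754 + 9229·2424 = 0 + 18795444 + 21076362 + 22371096 = 62242902
Σ Rᵢ = 0 + 1048 + 1178 + 1249 = 3475
N̂ = 62242902 / 3475 ≈ 17911.6 → 17912

N ≈ 17,912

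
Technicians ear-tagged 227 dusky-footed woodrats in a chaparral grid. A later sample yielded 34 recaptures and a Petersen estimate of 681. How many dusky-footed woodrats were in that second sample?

From N = M·C/R: C = N·R / M = 681·34 / 227 = 23154 / 227 = 102.

C = 102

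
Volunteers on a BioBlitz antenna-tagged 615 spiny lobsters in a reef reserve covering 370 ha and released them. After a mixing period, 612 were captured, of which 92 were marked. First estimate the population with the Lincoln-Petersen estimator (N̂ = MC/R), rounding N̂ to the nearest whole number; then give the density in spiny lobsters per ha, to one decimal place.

N̂ = 615·612/92 = 376380/92 ≈ 4091.1 → 4091
Density = N̂ / area = 4091 / 370 ≈ 11.06 → 11.1 per ha

density ≈ 11.1 spiny lobsters per ha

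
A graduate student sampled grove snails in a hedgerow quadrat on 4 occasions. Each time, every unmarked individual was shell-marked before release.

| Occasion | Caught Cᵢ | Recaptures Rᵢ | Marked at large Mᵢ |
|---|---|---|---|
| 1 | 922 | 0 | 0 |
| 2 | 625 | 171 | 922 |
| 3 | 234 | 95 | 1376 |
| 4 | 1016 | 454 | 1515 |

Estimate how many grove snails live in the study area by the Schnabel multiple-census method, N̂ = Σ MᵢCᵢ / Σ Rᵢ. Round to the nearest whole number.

N ≈ 3385

Σ MᵢCᵢ = 0·922 + 922·625 + 1376·234 + 1515·1016 = 0 + 576250 + 321984 + 1539240 = 2437474
Σ Rᵢ = 0 + 171 + 95 + 454 = 720
N̂ = 2437474 / 720 ≈ 3385.4 → 3385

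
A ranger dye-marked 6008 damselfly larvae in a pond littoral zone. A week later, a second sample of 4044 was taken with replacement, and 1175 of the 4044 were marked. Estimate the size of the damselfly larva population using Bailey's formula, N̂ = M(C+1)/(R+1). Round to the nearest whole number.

N̂ = 6008·(4044+1)/(1175+1) = 6008·4045/1176 = 24302360/1176 ≈ 20665.3 → 20665

N ≈ 20,665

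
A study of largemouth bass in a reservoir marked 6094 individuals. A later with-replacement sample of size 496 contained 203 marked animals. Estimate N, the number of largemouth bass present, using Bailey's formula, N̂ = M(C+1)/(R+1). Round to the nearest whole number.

N̂ = 6094·(496+1)/(203+1) = 6094·497/204 = 3028718/204 ≈ 14846.7 → 14847

N ≈ 14,847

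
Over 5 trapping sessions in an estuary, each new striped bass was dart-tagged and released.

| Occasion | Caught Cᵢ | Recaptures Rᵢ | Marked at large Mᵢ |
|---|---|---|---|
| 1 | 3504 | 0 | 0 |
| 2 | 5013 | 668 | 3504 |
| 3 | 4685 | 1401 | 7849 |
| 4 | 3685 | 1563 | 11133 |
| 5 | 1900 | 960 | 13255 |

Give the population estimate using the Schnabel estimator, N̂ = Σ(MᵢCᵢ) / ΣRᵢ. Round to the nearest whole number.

N ≈ 26,252

Σ MᵢCᵢ = 0·3504 + 3504·5013 + 7849·4685 + 11133·3685 + 13255·1900 = 0 + 17565552 + 36772565 + 41025105 + 25184500 = 120547722
Σ Rᵢ = 0 + 668 + 1401 + 1563 + 960 = 4592
N̂ = 120547722 / 4592 ≈ 26251.7 → 26252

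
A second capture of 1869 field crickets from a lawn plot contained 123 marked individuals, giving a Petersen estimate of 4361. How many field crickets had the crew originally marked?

M = 287

From N = M·C/R: M = N·R / C = 4361·123 / 1869 = 536403 / 1869 = 287.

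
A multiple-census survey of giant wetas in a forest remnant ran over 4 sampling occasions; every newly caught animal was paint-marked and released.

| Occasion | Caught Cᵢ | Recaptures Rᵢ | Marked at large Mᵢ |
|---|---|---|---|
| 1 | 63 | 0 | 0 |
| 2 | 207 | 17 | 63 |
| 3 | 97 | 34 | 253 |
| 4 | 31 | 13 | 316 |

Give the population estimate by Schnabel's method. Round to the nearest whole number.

Σ MᵢCᵢ = 0·63 + 63·207 + 253·97 + 316·31 = 0 + 13041 + 24541 + 9796 = 47378
Σ Rᵢ = 0 + 17 + 34 + 13 = 64
N̂ = 47378 / 64 ≈ 740.3 → 740

N ≈ 740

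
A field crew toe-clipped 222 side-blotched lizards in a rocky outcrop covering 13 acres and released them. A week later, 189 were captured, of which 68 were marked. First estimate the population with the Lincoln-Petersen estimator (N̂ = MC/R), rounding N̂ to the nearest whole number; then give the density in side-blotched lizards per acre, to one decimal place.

density ≈ 47.5 side-blotched lizards per acre

N̂ = 222·189/68 = 41958/68 ≈ 617.0 → 617
Density = N̂ / area = 617 / 13 ≈ 47.46 → 47.5 per acre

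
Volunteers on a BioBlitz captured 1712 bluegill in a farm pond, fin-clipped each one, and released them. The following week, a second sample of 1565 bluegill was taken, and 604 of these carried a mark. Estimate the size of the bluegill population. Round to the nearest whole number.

N ≈ 4436

If marked individuals mix randomly, R/C ≈ M/N, giving N ≈ M·C/R.
N = (1712 × 1565) / 604 = 2679280 / 604 ≈ 4435.9 → 4436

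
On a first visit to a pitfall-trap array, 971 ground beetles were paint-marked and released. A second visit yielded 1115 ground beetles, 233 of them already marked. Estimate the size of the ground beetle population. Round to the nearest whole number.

N ≈ 4647

Lincoln-Petersen assumes M/N = R/C, so N = M·C / R.
N = (971 × 1115) / 233 = 1082665 / 233 ≈ 4646.6 → 4647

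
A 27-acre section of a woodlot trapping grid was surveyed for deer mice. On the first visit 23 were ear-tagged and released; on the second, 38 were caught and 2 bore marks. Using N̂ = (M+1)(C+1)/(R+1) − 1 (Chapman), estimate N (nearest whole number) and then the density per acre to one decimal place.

density ≈ 11.5 deer mice per acre

N̂ = 24·39/3 − 1 = 936/3 − 1 = 311
Density = N̂ / area = 311 / 27 ≈ 11.52 → 11.5 per acre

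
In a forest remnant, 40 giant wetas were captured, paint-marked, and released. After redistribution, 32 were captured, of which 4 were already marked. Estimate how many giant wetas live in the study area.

N = (40 × 32) / 4 = 1280 / 4 = 320

N = 320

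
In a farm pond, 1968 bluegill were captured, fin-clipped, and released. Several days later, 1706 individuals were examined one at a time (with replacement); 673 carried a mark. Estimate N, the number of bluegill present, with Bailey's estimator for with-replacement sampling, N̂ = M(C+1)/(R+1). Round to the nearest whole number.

N̂ = 1968·(1706+1)/(673+1) = 1968·1707/674 = 3359376/674 ≈ 4984.2 → 4984

N ≈ 4984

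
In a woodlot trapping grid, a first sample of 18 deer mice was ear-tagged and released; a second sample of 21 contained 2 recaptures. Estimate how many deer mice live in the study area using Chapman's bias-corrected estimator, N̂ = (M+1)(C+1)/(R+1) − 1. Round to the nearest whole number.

N ≈ 138

N̂ = (18+1)(21+1)/(2+1) − 1 = 19·22/3 − 1
= 418/3 − 1 ≈ 139.3 − 1 ≈ 138.3 → 138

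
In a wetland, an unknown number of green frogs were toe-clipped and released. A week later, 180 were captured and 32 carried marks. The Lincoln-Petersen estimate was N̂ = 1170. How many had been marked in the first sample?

From N = M·C/R: M = N·R / C = 1170·32 / 180 = 37440 / 180 = 208.

M = 208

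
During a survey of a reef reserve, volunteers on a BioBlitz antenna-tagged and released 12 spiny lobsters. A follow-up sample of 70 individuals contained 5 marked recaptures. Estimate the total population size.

N = (12 × 70) / 5 = 840 / 5 = 168

N = 168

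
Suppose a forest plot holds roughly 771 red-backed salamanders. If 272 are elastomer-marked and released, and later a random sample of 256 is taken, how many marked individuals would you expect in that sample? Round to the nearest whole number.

expected recaptures ≈ 90

Expected recaptures E[R] = M·C / N.
E[R] = 272 × 256 / 771 = 69632 / 771 ≈ 90.3 → 90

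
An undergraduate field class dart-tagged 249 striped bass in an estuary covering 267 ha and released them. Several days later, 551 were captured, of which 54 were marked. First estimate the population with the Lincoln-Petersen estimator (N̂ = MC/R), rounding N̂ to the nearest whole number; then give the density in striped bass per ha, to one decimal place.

N̂ = 249·551/54 = 137199/54 ≈ 2540.7 → 2541
Density = N̂ / area = 2541 / 267 ≈ 9.52 → 9.5 per ha

density ≈ 9.5 striped bass per ha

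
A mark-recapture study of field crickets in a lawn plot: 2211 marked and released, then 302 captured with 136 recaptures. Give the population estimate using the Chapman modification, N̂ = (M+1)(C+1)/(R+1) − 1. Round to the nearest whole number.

N̂ = (2211+1)(302+1)/(136+1) − 1 = 2212·303/137 − 1
= 670236/137 − 1 ≈ 4892.2 − 1 ≈ 4891.2 → 4891

N ≈ 4891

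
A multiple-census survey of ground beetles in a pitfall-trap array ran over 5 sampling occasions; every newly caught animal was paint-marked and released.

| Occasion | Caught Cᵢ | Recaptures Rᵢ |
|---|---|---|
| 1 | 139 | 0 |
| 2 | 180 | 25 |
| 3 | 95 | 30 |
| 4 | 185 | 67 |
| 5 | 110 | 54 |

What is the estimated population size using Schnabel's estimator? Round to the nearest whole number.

N ≈ 976

Marked at large before each occasion: Mᵢ = Σⱼ<ᵢ (Cⱼ − Rⱼ) → M1=0, M2=139, M3=294, M4=359, M5=477
Σ MᵢCᵢ = 0·139 + 139·180 + 294·95 + 359·185 + 477·110 = 0 + 25020 + 27930 + 66415 + 52470 = 171835
Σ Rᵢ = 0 + 25 + 30 + 67 + 54 = 176
N̂ = 171835 / 176 ≈ 976.3 → 976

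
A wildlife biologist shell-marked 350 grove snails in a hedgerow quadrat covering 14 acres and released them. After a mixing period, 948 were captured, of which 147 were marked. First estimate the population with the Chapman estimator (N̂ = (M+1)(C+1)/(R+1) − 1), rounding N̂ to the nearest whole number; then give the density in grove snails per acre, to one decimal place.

density ≈ 160.7 grove snails per acre

N̂ = 351·949/148 − 1 = 333099/148 − 1 ≈ 2249.7 → 2250
Density = N̂ / area = 2250 / 14 ≈ 160.71 → 160.7 per acre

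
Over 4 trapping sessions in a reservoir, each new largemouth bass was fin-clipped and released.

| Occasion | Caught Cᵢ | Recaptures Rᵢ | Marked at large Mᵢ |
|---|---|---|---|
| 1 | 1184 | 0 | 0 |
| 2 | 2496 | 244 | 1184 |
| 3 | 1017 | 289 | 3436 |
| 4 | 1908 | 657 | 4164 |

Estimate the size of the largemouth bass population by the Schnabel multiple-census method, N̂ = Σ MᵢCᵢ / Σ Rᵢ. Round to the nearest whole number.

N ≈ 12,096

Σ MᵢCᵢ = 0·1184 + 1184·2496 + 3436·1017 + 4164·1908 = 0 + 2955264 + 3494412 + 7944912 = 14394588
Σ Rᵢ = 0 + 244 + 289 + 657 = 1190
N̂ = 14394588 / 1190 ≈ 12096.3 → 12096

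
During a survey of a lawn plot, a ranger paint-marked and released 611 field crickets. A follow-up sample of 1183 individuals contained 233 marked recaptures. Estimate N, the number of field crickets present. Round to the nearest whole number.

N ≈ 3102

If marked individuals mix randomly, R/C ≈ M/N, giving N ≈ M·C/R.
N = (611 × 1183) / 233 = 722813 / 233 ≈ 3102.2 → 3102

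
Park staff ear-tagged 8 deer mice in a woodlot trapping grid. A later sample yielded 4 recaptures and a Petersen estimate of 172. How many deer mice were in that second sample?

From N = M·C/R: C = N·R / M = 172·4 / 8 = 688 / 8 = 86.

C = 86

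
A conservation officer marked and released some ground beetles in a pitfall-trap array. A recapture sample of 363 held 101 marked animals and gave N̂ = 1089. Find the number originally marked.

M = 303

From N = M·C/R: M = N·R / C = 1089·101 / 363 = 109989 / 363 = 303.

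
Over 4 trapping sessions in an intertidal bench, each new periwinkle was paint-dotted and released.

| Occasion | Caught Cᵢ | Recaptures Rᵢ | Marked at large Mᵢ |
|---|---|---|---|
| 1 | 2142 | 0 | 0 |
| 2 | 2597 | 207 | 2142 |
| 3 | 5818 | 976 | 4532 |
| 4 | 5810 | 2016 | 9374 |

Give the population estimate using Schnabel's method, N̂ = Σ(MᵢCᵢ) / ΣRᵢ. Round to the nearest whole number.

N ≈ 27,006

Σ MᵢCᵢ = 0·2142 + 2142·2597 + 4532·5818 + 9374·5810 = 0 + 5562774 + 26367176 + 54462940 = 86392890
Σ Rᵢ = 0 + 207 + 976 + 2016 = 3199
N̂ = 86392890 / 3199 ≈ 27006.2 → 27006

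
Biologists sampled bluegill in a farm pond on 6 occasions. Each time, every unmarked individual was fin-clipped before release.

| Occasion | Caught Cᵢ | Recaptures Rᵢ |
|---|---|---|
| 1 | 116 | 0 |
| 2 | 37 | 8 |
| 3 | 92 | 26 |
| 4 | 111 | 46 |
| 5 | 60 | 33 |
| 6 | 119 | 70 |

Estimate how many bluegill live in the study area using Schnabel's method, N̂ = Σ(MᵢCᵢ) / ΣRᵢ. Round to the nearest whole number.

N ≈ 512

Marked at large before each occasion: Mᵢ = Σⱼ<ᵢ (Cⱼ − Rⱼ) → M1=0, M2=116, M3=145, M4=211, M5=276, M6=303
Σ MᵢCᵢ = 0·116 + 116·37 + 145·92 + 211·111 + 276·60 + 303·119 = 0 + 4292 + 13340 + 23421 + 16560 + 36057 = 93670
Σ Rᵢ = 0 + 8 + 26 + 46 + 33 + 70 = 183
N̂ = 93670 / 183 ≈ 511.9 → 512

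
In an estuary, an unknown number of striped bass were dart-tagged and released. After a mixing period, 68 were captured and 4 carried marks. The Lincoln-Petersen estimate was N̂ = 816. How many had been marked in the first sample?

M = 48

From N = M·C/R: M = N·R / C = 816·4 / 68 = 3264 / 68 = 48.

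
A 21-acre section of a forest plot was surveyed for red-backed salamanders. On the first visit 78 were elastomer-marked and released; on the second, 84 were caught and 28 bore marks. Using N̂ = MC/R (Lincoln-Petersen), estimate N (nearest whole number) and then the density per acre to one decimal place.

N̂ = 78·84/28 = 6552/28 = 234
Density = N̂ / area = 234 / 21 ≈ 11.14 → 11.1 per acre

density ≈ 11.1 red-backed salamanders per acre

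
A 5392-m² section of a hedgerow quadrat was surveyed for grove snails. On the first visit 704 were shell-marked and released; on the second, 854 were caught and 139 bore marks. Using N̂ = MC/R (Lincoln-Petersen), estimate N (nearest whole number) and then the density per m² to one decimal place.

density ≈ 0.8 grove snails per m²

N̂ = 704·854/139 = 601216/139 ≈ 4325.3 → 4325
Density = N̂ / area = 4325 / 5392 ≈ 0.80 → 0.8 per m²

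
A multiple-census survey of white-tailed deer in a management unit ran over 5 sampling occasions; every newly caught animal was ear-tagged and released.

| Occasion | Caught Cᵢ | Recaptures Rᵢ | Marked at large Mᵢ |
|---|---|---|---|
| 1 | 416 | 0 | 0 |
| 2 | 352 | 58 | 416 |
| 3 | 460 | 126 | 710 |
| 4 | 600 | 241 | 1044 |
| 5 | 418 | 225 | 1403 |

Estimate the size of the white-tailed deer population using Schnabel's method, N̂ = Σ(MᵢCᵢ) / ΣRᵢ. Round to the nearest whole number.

Σ MᵢCᵢ = 0·416 + 416·352 + 710·460 + 1044·600 + 1403·418 = 0 + 146432 + 326600 + 626400 + 586454 = 1685886
Σ Rᵢ = 0 + 58 + 126 + 241 + 225 = 650
N̂ = 1685886 / 650 ≈ 2593.7 → 2594

N ≈ 2594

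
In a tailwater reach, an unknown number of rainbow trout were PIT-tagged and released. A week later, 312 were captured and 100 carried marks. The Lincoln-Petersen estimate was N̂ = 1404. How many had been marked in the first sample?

From N = M·C/R: M = N·R / C = 1404·100 / 312 = 140400 / 312 = 450.

M = 450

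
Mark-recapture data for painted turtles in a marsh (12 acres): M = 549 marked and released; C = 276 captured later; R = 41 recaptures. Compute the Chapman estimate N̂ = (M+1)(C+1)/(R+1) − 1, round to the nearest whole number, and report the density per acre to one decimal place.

N̂ = 550·277/42 − 1 = 152350/42 − 1 ≈ 3626.4 → 3626
Density = N̂ / area = 3626 / 12 ≈ 302.17 → 302.2 per acre

density ≈ 302.2 painted turtles per acre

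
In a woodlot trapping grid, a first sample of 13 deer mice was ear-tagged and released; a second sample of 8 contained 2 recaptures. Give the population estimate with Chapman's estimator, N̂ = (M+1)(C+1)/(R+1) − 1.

N̂ = (13+1)(8+1)/(2+1) − 1 = 14·9/3 − 1
= 126/3 − 1 = 42 − 1 = 41

N = 41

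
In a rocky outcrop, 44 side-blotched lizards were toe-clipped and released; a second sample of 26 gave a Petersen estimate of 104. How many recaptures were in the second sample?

R = 11

From N = M·C/R: R = M·C / N = 44·26 / 104 = 1144 / 104 = 11.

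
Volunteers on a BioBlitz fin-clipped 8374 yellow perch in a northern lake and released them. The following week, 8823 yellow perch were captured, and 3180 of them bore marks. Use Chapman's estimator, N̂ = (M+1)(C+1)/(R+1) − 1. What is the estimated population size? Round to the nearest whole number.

N̂ = (8374+1)(8823+1)/(3180+1) − 1 = 8375·8824/3181 − 1
= 73901000/3181 − 1 ≈ 23232.0 − 1 ≈ 23231.0 → 23231

N ≈ 23,231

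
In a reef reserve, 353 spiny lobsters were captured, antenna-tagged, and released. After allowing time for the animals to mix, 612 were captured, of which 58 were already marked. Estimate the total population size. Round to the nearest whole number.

N ≈ 3725

The marked fraction in the recapture sample should equal the marked fraction in the population: 58/612 = 353/N.
N = (353 × 612) / 58 = 216036 / 58 ≈ 3724.8 → 3725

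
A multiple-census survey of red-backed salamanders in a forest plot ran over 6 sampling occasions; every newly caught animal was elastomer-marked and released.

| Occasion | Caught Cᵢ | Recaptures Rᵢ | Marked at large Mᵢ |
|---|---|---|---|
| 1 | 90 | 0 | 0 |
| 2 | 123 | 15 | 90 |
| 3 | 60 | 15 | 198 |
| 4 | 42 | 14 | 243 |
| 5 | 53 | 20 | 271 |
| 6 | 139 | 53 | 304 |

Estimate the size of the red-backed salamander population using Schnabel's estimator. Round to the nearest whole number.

N ≈ 767

Σ MᵢCᵢ = 0·90 + 90·123 + 198·60 + 243·42 + 271·53 + 304·139 = 0 + 11070 + 11880 + 10206 + 14363 + 42256 = 89775
Σ Rᵢ = 0 + 15 + 15 + 14 + 20 + 53 = 117
N̂ = 89775 / 117 ≈ 767.3 → 767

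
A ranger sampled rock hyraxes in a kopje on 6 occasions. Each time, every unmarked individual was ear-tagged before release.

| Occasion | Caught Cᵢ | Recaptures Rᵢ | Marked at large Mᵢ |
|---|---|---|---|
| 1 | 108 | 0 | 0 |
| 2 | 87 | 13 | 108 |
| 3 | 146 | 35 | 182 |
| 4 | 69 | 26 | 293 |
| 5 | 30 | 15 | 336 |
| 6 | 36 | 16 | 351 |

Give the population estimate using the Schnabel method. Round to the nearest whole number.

N ≈ 751

Σ MᵢCᵢ = 0·108 + 108·87 + 182·146 + 293·69 + 336·30 + 351·36 = 0 + 9396 + 26572 + 20217 + 10080 + 12636 = 78901
Σ Rᵢ = 0 + 13 + 35 + 26 + 15 + 16 = 105
N̂ = 78901 / 105 ≈ 751.4 → 751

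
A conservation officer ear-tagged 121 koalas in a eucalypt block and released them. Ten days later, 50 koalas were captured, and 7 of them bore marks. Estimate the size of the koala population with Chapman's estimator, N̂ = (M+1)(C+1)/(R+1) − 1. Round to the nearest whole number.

N̂ = (121+1)(50+1)/(7+1) − 1 = 122·51/8 − 1
= 6222/8 − 1 ≈ 777.8 − 1 ≈ 776.8 → 777

N ≈ 777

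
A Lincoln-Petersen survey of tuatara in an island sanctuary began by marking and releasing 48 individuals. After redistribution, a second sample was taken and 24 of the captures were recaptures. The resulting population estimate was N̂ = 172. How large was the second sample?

From N = M·C/R: C = N·R / M = 172·24 / 48 = 4128 / 48 = 86.

C = 86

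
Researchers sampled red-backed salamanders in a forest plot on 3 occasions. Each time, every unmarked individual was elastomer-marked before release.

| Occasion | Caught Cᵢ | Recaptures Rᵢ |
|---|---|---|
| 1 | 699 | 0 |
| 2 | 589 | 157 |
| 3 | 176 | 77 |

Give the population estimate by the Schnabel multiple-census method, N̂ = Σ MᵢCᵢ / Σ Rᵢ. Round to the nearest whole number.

Marked at large before each occasion: Mᵢ = Σⱼ<ᵢ (Cⱼ − Rⱼ) → M1=0, M2=699, M3=1131
Σ MᵢCᵢ = 0·699 + 699·589 + 1131·176 = 0 + 411711 + 199056 = 610767
Σ Rᵢ = 0 + 157 + 77 = 234
N̂ = 610767 / 234 ≈ 2610.1 → 2610

N ≈ 2610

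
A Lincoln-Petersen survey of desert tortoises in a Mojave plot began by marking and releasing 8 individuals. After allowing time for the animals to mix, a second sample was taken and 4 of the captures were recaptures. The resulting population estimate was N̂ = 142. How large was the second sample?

C = 71

From N = M·C/R: C = N·R / M = 142·4 / 8 = 568 / 8 = 71.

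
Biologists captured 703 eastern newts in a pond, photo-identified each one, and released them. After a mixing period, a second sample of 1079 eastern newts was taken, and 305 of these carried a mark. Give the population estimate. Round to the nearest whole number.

N = (703 × 1079) / 305 = 758537 / 305 ≈ 2487.0 → 2487

N ≈ 2487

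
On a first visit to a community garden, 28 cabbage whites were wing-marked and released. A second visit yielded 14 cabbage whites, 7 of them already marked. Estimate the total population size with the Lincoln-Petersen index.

N = 56

If marked individuals mix randomly, R/C ≈ M/N, giving N ≈ M·C/R.
N = (28 × 14) / 7 = 392 / 7 = 56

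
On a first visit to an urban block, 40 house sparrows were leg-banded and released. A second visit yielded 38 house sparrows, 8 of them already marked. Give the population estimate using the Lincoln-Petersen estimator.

The marked fraction in the recapture sample should equal the marked fraction in the population: 8/38 = 40/N.
N = (40 × 38) / 8 = 1520 / 8 = 190

N = 190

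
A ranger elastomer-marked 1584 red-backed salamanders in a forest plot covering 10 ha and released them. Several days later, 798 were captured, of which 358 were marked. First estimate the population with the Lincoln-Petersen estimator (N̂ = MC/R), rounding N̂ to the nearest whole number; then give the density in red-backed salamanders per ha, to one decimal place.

N̂ = 1584·798/358 = 1264032/358 ≈ 3530.8 → 3531
Density = N̂ / area = 3531 / 10 ≈ 353.10 → 353.1 per ha

density ≈ 353.1 red-backed salamanders per ha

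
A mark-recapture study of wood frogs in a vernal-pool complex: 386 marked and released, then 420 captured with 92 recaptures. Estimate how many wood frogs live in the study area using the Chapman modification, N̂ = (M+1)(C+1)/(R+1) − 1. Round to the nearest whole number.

N ≈ 1751

N̂ = (386+1)(420+1)/(92+1) − 1 = 387·421/93 − 1
= 162927/93 − 1 ≈ 1751.9 − 1 ≈ 1750.9 → 1751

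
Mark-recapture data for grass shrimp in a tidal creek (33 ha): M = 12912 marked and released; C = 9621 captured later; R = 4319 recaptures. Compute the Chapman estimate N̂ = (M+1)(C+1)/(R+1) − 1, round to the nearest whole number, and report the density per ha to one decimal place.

N̂ = 12913·9622/4320 − 1 = 124248886/4320 − 1 ≈ 28760.3 → 28760
Density = N̂ / area = 28760 / 33 ≈ 871.52 → 871.5 per ha

density ≈ 871.5 grass shrimp per ha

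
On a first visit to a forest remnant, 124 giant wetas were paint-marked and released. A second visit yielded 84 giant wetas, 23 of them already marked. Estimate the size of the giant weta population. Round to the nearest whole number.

N = (124 × 84) / 23 = 10416 / 23 ≈ 452.9 → 453

N ≈ 453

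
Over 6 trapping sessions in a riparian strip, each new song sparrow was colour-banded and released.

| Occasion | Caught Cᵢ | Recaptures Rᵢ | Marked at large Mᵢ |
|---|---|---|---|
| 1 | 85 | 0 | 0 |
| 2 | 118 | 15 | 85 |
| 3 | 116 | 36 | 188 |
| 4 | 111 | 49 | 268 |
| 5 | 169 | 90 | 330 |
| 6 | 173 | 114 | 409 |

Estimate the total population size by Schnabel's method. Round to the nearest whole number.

Σ MᵢCᵢ = 0·85 + 85·118 + 188·116 + 268·111 + 330·169 + 409·173 = 0 + 10030 + 21808 + 29748 + 55770 + 70757 = 188113
Σ Rᵢ = 0 + 15 + 36 + 49 + 90 + 114 = 304
N̂ = 188113 / 304 ≈ 618.8 → 619

N ≈ 619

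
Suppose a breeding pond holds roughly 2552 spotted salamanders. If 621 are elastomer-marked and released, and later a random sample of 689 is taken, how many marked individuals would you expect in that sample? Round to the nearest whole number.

expected recaptures ≈ 168

The marked fraction of the population is 621/2552, so in a sample of 689 expect C·(M/N) marked.
E[R] = 621 × 689 / 2552 = 427869 / 2552 ≈ 167.7 → 168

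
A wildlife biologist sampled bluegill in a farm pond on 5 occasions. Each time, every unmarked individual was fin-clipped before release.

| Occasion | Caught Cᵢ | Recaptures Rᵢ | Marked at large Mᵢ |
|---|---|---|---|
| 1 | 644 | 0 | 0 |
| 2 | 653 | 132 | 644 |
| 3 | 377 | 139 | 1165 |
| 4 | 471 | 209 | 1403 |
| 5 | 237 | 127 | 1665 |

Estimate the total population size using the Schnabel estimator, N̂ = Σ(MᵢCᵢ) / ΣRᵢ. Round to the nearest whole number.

N ≈ 3155

Σ MᵢCᵢ = 0·644 + 644·653 + 1165·377 + 1403·471 + 1665·237 = 0 + 420532 + 439205 + 660813 + 394605 = 1915155
Σ Rᵢ = 0 + 132 + 139 + 209 + 127 = 607
N̂ = 1915155 / 607 ≈ 3155.1 → 3155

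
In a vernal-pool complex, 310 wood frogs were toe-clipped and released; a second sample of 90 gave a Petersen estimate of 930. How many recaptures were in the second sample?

R = 30

From N = M·C/R: R = M·C / N = 310·90 / 930 = 27900 / 930 = 30.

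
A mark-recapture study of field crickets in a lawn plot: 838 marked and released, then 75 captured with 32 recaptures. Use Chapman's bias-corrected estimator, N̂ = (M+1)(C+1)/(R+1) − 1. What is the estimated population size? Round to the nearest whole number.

N ≈ 1931

N̂ = (838+1)(75+1)/(32+1) − 1 = 839·76/33 − 1
= 63764/33 − 1 ≈ 1932.2 − 1 ≈ 1931.2 → 1931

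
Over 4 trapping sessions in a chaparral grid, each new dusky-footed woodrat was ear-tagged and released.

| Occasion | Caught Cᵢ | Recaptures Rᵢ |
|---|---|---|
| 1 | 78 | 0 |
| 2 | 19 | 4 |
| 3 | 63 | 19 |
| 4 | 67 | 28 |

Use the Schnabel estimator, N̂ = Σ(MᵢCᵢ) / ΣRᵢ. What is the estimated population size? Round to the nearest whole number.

Marked at large before each occasion: Mᵢ = Σⱼ<ᵢ (Cⱼ − Rⱼ) → M1=0, M2=78, M3=93, M4=137
Σ MᵢCᵢ = 0·78 + 78·19 + 93·63 + 137·67 = 0 + 1482 + 5859 + 9179 = 16520
Σ Rᵢ = 0 + 4 + 19 + 28 = 51
N̂ = 16520 / 51 ≈ 323.9 → 324

N ≈ 324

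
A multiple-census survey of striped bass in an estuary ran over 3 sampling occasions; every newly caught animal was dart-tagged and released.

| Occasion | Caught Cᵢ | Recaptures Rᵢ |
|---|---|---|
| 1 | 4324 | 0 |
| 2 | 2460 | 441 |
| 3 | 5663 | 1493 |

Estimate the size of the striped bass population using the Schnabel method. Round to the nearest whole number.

N ≈ 24,073

Marked at large before each occasion: Mᵢ = Σⱼ<ᵢ (Cⱼ − Rⱼ) → M1=0, M2=4324, M3=6343
Σ MᵢCᵢ = 0·4324 + 4324·2460 + 6343·5663 = 0 + 10637040 + 35920409 = 46557449
Σ Rᵢ = 0 + 441 + 1493 = 1934
N̂ = 46557449 / 1934 ≈ 24073.1 → 24073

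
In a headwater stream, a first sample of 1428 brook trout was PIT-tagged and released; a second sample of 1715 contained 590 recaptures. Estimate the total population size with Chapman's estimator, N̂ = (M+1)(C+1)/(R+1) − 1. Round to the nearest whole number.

N̂ = (1428+1)(1715+1)/(590+1) − 1 = 1429·1716/591 − 1
= 2452164/591 − 1 ≈ 4149.2 − 1 ≈ 4148.2 → 4148

N ≈ 4148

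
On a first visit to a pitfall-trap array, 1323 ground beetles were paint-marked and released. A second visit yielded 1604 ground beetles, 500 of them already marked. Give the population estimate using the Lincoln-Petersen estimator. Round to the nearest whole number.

N ≈ 4244

If marked individuals mix randomly, R/C ≈ M/N, giving N ≈ M·C/R.
N = (1323 × 1604) / 500 = 2122092 / 500 ≈ 4244.2 → 4244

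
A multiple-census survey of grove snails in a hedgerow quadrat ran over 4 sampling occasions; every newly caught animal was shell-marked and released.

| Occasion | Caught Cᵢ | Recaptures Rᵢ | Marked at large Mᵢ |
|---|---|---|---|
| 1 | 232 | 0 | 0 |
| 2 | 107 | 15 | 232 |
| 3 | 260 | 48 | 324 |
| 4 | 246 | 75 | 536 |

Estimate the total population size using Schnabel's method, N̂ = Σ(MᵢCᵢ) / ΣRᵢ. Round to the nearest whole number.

N ≈ 1746

Σ MᵢCᵢ = 0·232 + 232·107 + 324·260 + 536·246 = 0 + 24824 + 84240 + 131856 = 240920
Σ Rᵢ = 0 + 15 + 48 + 75 = 138
N̂ = 240920 / 138 ≈ 1745.8 → 1746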